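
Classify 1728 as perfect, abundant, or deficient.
abundant

Proper divisors of 1728: sum = 1 + 2 + 3 + 4 + 6 + 8 + 9 + 12 + ... + 288 + 432 + 576 + 864 (27 divisors) = 3352
Since 3352 > 1728, 1728 is abundant.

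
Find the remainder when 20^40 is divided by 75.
25

Repeated squaring. Binary of 40 = 101000.
20^1 ≡ 20 (mod 75); 20^2 ≡ 25 (mod 75); 20^4 ≡ 25 (mod 75); 20^8 ≡ 25 (mod 75); 20^16 ≡ 25 (mod 75); 20^32 ≡ 25 (mod 75)
20^40 = 20^8 × 20^32 ≡ 25 (mod 75)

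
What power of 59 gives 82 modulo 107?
7

Baby-step giant-step with step n = ⌈√107⌉ = 11.
Baby steps 59^j mod 107 (j:value) for j=0..10: 0:1, 1:59, 2:57, 3:46, 4:39, 5:54, 6:83, 7:82, 8:23, 9:73, 10:27.
h = 82 is already in the table at j=7, so x = 7.
Check: 59^7 ≡ 82 (mod 107).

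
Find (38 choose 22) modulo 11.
3

Using Lucas' theorem:
Write n=38 and k=22 in base 11:
n in base 11: [3, 5]
k in base 11: [2, 0]
C(38,22) mod 11 = ∏ C(n_i, k_i) mod 11
Digit binomials (mod 11): C(3,2) = 3; C(5,0) = 1
Product: 3 × 1 = 3 ≡ 3 (mod 11)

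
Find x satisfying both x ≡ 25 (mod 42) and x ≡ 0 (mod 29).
319

Using Chinese Remainder Theorem:
M = 42 × 29 = 1218
M1 = 29, M2 = 42
y1 = 29^(-1) mod 42 = 29
y2 = 42^(-1) mod 29 = 9
x = (25×29×29 + 0×42×9) mod 1218 = 319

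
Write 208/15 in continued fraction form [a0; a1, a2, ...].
[13; 1, 6, 2]

Euclidean algorithm steps:
208 = 13 × 15 + 13
15 = 1 × 13 + 2
13 = 6 × 2 + 1
2 = 2 × 1 + 0
Continued fraction: [13; 1, 6, 2]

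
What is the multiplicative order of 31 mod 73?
72

73 is prime, so ord(31) divides φ(73) = 72.
Divisors of 72: 1, 2, 3, 4, 6, 8, 9, 12, 18, 24, 36, 72.
Repeated squaring: 31^1 ≡ 31, 31^2 ≡ 12, 31^4 ≡ 71, 31^8 ≡ 4, 31^16 ≡ 16, 31^32 ≡ 37, 31^64 ≡ 55 (mod 73).
Test 31^d mod 73 for each divisor d in increasing order:
31^1 ≡ 31
31^2 ≡ 12
31^3 = 31^2·31^1 ≡ 7
31^4 ≡ 71
31^6 = 31^4·31^2 ≡ 49
31^8 ≡ 4
31^9 = 31^8·31^1 ≡ 51
31^12 = 31^8·31^4 ≡ 65
31^18 = 31^16·31^2 ≡ 46
31^24 = 31^16·31^8 ≡ 64
31^36 = 31^32·31^4 ≡ 72
31^72 = 31^64·31^8 ≡ 1  ← first divisor giving 1
The order is 72.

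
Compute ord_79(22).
13

79 is prime, so ord(22) divides φ(79) = 78.
Divisors of 78: 1, 2, 3, 6, 13, 26, 39, 78.
Repeated squaring: 22^1 ≡ 22, 22^2 ≡ 10, 22^4 ≡ 21, 22^8 ≡ 46, 22^16 ≡ 62, 22^32 ≡ 52, 22^64 ≡ 18 (mod 79).
Test 22^d mod 79 for each divisor d in increasing order:
22^1 ≡ 22
22^2 ≡ 10
22^3 = 22^2·22^1 ≡ 62
22^6 = 22^4·22^2 ≡ 52
22^13 = 22^8·22^4·22^1 ≡ 1  ← first divisor giving 1
The order is 13.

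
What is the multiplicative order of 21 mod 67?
33

67 is prime, so ord(21) divides φ(67) = 66.
Divisors of 66: 1, 2, 3, 6, 11, 22, 33, 66.
Repeated squaring: 21^1 ≡ 21, 21^2 ≡ 39, 21^4 ≡ 47, 21^8 ≡ 65, 21^16 ≡ 4, 21^32 ≡ 16, 21^64 ≡ 55 (mod 67).
Test 21^d mod 67 for each divisor d in increasing order:
21^1 ≡ 21
21^2 ≡ 39
21^3 = 21^2·21^1 ≡ 15
21^6 = 21^4·21^2 ≡ 24
21^11 = 21^8·21^2·21^1 ≡ 37
21^22 = 21^16·21^4·21^2 ≡ 29
21^33 = 21^32·21^1 ≡ 1  ← first divisor giving 1
The order is 33.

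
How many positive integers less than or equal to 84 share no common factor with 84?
24

84 = 2^2 × 3 × 7
φ(n) = n × ∏(1 - 1/p) for each prime p dividing n
φ(84) = 84 × (1 - 1/2) × (1 - 1/3) × (1 - 1/7) = 24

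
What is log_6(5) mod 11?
6

Baby-step giant-step with step n = ⌈√11⌉ = 4.
Baby steps 6^j mod 11 (j:value) for j=0..3: 0:1, 1:6, 2:3, 3:7.
Giant-step multiplier: 6^(-4) ≡ 6^(10-4) = 6^6 ≡ 5 (mod 11).
Giant steps γ_i = 5·5^i mod 11: γ_0=5, γ_1=3 (in table at j=2).
x = i·n + j = 1·4 + 2 = 6.
Check: 6^6 ≡ 5 (mod 11).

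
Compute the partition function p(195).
2580840212973

p(n) counts ways to write n as a sum of positive integers (order ignored).
Euler's pentagonal recurrence: p(k) = p(k-1) + p(k-2) - p(k-5) - p(k-7) + p(k-12) + p(k-15) - ... (offsets j(3j∓1)/2, signs ++--, p(0)=1, p(<0)=0).
DP table for k = 0..194: p(0)=1, p(1)=1, p(2)=2, p(3)=3, p(4)=5, p(5)=7, p(6)=11, p(7)=15, p(8)=22, p(9)=30, p(10)=42, p(11)=56, p(12)=77, p(13)=101, p(14)=135, p(15)=176, p(16)=231, p(17)=297, p(18)=385, p(19)=490, p(20)=627, p(21)=792, p(22)=1002, p(23)=1255, p(24)=1575, p(25)=1958, p(26)=2436, p(27)=3010, p(28)=3718, p(29)=4565, p(30)=5604, p(31)=6842, p(32)=8349, p(33)=10143, p(34)=12310, p(35)=14883, p(36)=17977, p(37)=21637, p(38)=26015, p(39)=31185, p(40)=37338, p(41)=44583, p(42)=53174, p(43)=63261, p(44)=75175, p(45)=89134, p(46)=105558, p(47)=124754, p(48)=147273, p(49)=173525, p(50)=204226, p(51)=239943, p(52)=281589, p(53)=329931, p(54)=386155, p(55)=451276, p(56)=526823, p(57)=614154, p(58)=715220, p(59)=831820, p(60)=966467, p(61)=1121505, p(62)=1300156, p(63)=1505499, p(64)=1741630, p(65)=2012558, p(66)=2323520, p(67)=2679689, p(68)=3087735, p(69)=3554345, p(70)=4087968, p(71)=4697205, p(72)=5392783, p(73)=6185689, p(74)=7089500, p(75)=8118264, p(76)=9289091, p(77)=10619863, p(78)=12132164, p(79)=13848650, p(80)=15796476, p(81)=18004327, p(82)=20506255, p(83)=23338469, p(84)=26543660, p(85)=30167357, p(86)=34262962, p(87)=38887673, p(88)=44108109, p(89)=49995925, p(90)=56634173, p(91)=64112359, p(92)=72533807, p(93)=82010177, p(94)=92669720, p(95)=104651419, p(96)=118114304, p(97)=133230930, p(98)=150198136, p(99)=169229875, p(100)=190569292, p(101)=214481126, p(102)=241265379, p(103)=271248950, p(104)=304801365, p(105)=342325709, p(106)=384276336, p(107)=431149389, p(108)=483502844, p(109)=541946240, p(110)=607163746, p(111)=679903203, p(112)=761002156, p(113)=851376628, p(114)=952050665, p(115)=1064144451, p(116)=1188908248, p(117)=1327710076, p(118)=1482074143, p(119)=1653668665, p(120)=1844349560, p(121)=2056148051, p(122)=2291320912, p(123)=2552338241, p(124)=2841940500, p(125)=3163127352, p(126)=3519222692, p(127)=3913864295, p(128)=4351078600, p(129)=4835271870, p(130)=5371315400, p(131)=5964539504, p(132)=6620830889, p(133)=7346629512, p(134)=8149040695, p(135)=9035836076, p(136)=10015581680, p(137)=11097645016, p(138)=12292341831, p(139)=13610949895, p(140)=15065878135, p(141)=16670689208, p(142)=18440293320, p(143)=20390982757, p(144)=22540654445, p(145)=24908858009, p(146)=27517052599, p(147)=30388671978, p(148)=33549419497, p(149)=37027355200, p(150)=40853235313, p(151)=45060624582, p(152)=49686288421, p(153)=54770336324, p(154)=60356673280, p(155)=66493182097, p(156)=73232243759, p(157)=80630964769, p(158)=88751778802, p(159)=97662728555, p(160)=107438159466, p(161)=118159068427, p(162)=129913904637, p(163)=142798995930, p(164)=156919475295, p(165)=172389800255, p(166)=189334822579, p(167)=207890420102, p(168)=228204732751, p(169)=250438925115, p(170)=274768617130, p(171)=301384802048, p(172)=330495499613, p(173)=362326859895, p(174)=397125074750, p(175)=435157697830, p(176)=476715857290, p(177)=522115831195, p(178)=571701605655, p(179)=625846753120, p(180)=684957390936, p(181)=749474411781, p(182)=819876908323, p(183)=896684817527, p(184)=980462880430, p(185)=1071823774337, p(186)=1171432692373, p(187)=1280011042268, p(188)=1398341745571, p(189)=1527273599625, p(190)=1667727404093, p(191)=1820701100652, p(192)=1987276856363, p(193)=2168627105469, p(194)=2366022741845.
Final step: p(195) = p(194) + p(193) - p(190) - p(188) + p(183) + p(180) - p(173) - p(169) + p(160) + p(155) - p(144) - p(138) + p(125) + p(118) - p(103) - p(95) + p(78) + p(69) - p(50) - p(40) + p(19) + p(8)
= 2366022741845 + 2168627105469 - 1667727404093 - 1398341745571 + 896684817527 + 684957390936 - 362326859895 - 250438925115 + 107438159466 + 66493182097 - 22540654445 - 12292341831 + 3163127352 + 1482074143 - 271248950 - 104651419 + 12132164 + 3554345 - 204226 - 37338 + 490 + 22
= 2580840212973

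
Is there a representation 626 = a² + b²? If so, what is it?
1² + 25² (a=1, b=25)

Factorization: 626 = 2 × 313
By Fermat: n is sum of two squares iff every prime p ≡ 3 (mod 4) appears to even power.
All primes ≡ 3 (mod 4) appear to even power.
Search a = 0, 1, 2, … for 626 - a² a perfect square: first hit at a = 1: 626 - 1 = 625 = 25².
626 = 1² + 25² = 1 + 625 ✓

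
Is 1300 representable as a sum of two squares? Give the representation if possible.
2² + 36² (a=2, b=36)

Factorization: 1300 = 2^2 × 5^2 × 13
By Fermat: n is sum of two squares iff every prime p ≡ 3 (mod 4) appears to even power.
All primes ≡ 3 (mod 4) appear to even power.
Search a = 0, 1, 2, … for 1300 - a² a perfect square: first hit at a = 2: 1300 - 4 = 1296 = 36².
1300 = 2² + 36² = 4 + 1296 ✓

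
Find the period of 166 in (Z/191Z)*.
38

191 is prime, so ord(166) divides φ(191) = 190.
Divisors of 190: 1, 2, 5, 10, 19, 38, 95, 190.
Repeated squaring: 166^1 ≡ 166, 166^2 ≡ 52, 166^4 ≡ 30, 166^8 ≡ 136, 166^16 ≡ 160, 166^32 ≡ 6, 166^64 ≡ 36, 166^128 ≡ 150 (mod 191).
Test 166^d mod 191 for each divisor d in increasing order:
166^1 ≡ 166
166^2 ≡ 52
166^5 = 166^4·166^1 ≡ 14
166^10 = 166^8·166^2 ≡ 5
166^19 = 166^16·166^2·166^1 ≡ 190
166^38 = 166^32·166^4·166^2 ≡ 1  ← first divisor giving 1
The order is 38.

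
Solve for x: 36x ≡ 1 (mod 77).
15

gcd(36, 77) = 1, so the inverse exists.
Extended Euclidean algorithm on (77, 36):
77 = 2 × 36 + 5  ⟹  5 = (1)·77 + (-2)·36
36 = 7 × 5 + 1  ⟹  1 = (-7)·77 + (15)·36
So (15)·36 ≡ 1 (mod 77), i.e. 36^(-1) ≡ 15 (mod 77).
Check: 36 × 15 = 540 ≡ 1 (mod 77)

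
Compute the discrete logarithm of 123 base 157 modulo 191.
103

Baby-step giant-step with step n = ⌈√191⌉ = 14.
Baby steps 157^j mod 191 (j:value) for j=0..13: 0:1, 1:157, 2:10, 3:42, 4:100, 5:38, 6:45, 7:189, 8:68, 9:171, 10:107, 11:182, 12:115, 13:101.
Giant-step multiplier: 157^(-14) ≡ 157^(190-14) = 157^176 ≡ 48 (mod 191).
Giant steps γ_i = 123·48^i mod 191: γ_0=123, γ_1=174, γ_2=139, γ_3=178, γ_4=140, γ_5=35, γ_6=152, γ_7=38 (in table at j=5).
x = i·n + j = 7·14 + 5 = 103.
Check: 157^103 ≡ 123 (mod 191).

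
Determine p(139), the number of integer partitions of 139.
13610949895

p(n) counts ways to write n as a sum of positive integers (order ignored).
Euler's pentagonal recurrence: p(k) = p(k-1) + p(k-2) - p(k-5) - p(k-7) + p(k-12) + p(k-15) - ... (offsets j(3j∓1)/2, signs ++--, p(0)=1, p(<0)=0).
DP table for k = 0..138: p(0)=1, p(1)=1, p(2)=2, p(3)=3, p(4)=5, p(5)=7, p(6)=11, p(7)=15, p(8)=22, p(9)=30, p(10)=42, p(11)=56, p(12)=77, p(13)=101, p(14)=135, p(15)=176, p(16)=231, p(17)=297, p(18)=385, p(19)=490, p(20)=627, p(21)=792, p(22)=1002, p(23)=1255, p(24)=1575, p(25)=1958, p(26)=2436, p(27)=3010, p(28)=3718, p(29)=4565, p(30)=5604, p(31)=6842, p(32)=8349, p(33)=10143, p(34)=12310, p(35)=14883, p(36)=17977, p(37)=21637, p(38)=26015, p(39)=31185, p(40)=37338, p(41)=44583, p(42)=53174, p(43)=63261, p(44)=75175, p(45)=89134, p(46)=105558, p(47)=124754, p(48)=147273, p(49)=173525, p(50)=204226, p(51)=239943, p(52)=281589, p(53)=329931, p(54)=386155, p(55)=451276, p(56)=526823, p(57)=614154, p(58)=715220, p(59)=831820, p(60)=966467, p(61)=1121505, p(62)=1300156, p(63)=1505499, p(64)=1741630, p(65)=2012558, p(66)=2323520, p(67)=2679689, p(68)=3087735, p(69)=3554345, p(70)=4087968, p(71)=4697205, p(72)=5392783, p(73)=6185689, p(74)=7089500, p(75)=8118264, p(76)=9289091, p(77)=10619863, p(78)=12132164, p(79)=13848650, p(80)=15796476, p(81)=18004327, p(82)=20506255, p(83)=23338469, p(84)=26543660, p(85)=30167357, p(86)=34262962, p(87)=38887673, p(88)=44108109, p(89)=49995925, p(90)=56634173, p(91)=64112359, p(92)=72533807, p(93)=82010177, p(94)=92669720, p(95)=104651419, p(96)=118114304, p(97)=133230930, p(98)=150198136, p(99)=169229875, p(100)=190569292, p(101)=214481126, p(102)=241265379, p(103)=271248950, p(104)=304801365, p(105)=342325709, p(106)=384276336, p(107)=431149389, p(108)=483502844, p(109)=541946240, p(110)=607163746, p(111)=679903203, p(112)=761002156, p(113)=851376628, p(114)=952050665, p(115)=1064144451, p(116)=1188908248, p(117)=1327710076, p(118)=1482074143, p(119)=1653668665, p(120)=1844349560, p(121)=2056148051, p(122)=2291320912, p(123)=2552338241, p(124)=2841940500, p(125)=3163127352, p(126)=3519222692, p(127)=3913864295, p(128)=4351078600, p(129)=4835271870, p(130)=5371315400, p(131)=5964539504, p(132)=6620830889, p(133)=7346629512, p(134)=8149040695, p(135)=9035836076, p(136)=10015581680, p(137)=11097645016, p(138)=12292341831.
Final step: p(139) = p(138) + p(137) - p(134) - p(132) + p(127) + p(124) - p(117) - p(113) + p(104) + p(99) - p(88) - p(82) + p(69) + p(62) - p(47) - p(39) + p(22) + p(13)
= 12292341831 + 11097645016 - 8149040695 - 6620830889 + 3913864295 + 2841940500 - 1327710076 - 851376628 + 304801365 + 169229875 - 44108109 - 20506255 + 3554345 + 1300156 - 124754 - 31185 + 1002 + 101
= 13610949895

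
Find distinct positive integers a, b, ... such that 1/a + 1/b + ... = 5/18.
1/4 + 1/36

Greedy algorithm:
5/18: ceiling(18/5) = 4, use 1/4
1/36: ceiling(36/1) = 36, use 1/36
Result: 5/18 = 1/4 + 1/36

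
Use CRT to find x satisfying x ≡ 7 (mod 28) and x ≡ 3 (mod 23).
371

Using Chinese Remainder Theorem:
M = 28 × 23 = 644
M1 = 23, M2 = 28
y1 = 23^(-1) mod 28 = 11
y2 = 28^(-1) mod 23 = 14
x = (7×23×11 + 3×28×14) mod 644 = 371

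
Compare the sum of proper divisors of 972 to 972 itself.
abundant

Proper divisors of 972: sum = 1 + 2 + 3 + 4 + 6 + 9 + 12 + 18 + ... + 162 + 243 + 324 + 486 (17 divisors) = 1576
Since 1576 > 972, 972 is abundant.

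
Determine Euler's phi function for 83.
82

83 = 83
φ(n) = n × ∏(1 - 1/p) for each prime p dividing n
φ(83) = 83 × (1 - 1/83) = 82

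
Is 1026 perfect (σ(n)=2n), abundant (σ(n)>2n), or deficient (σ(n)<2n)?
abundant

Proper divisors of 1026: sum = 1 + 2 + 3 + 6 + 9 + 18 + 19 + 27 + 38 + 54 + 57 + 114 + 171 + 342 + 513 = 1374
Since 1374 > 1026, 1026 is abundant.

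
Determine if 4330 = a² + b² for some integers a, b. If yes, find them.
19² + 63² (a=19, b=63)

Factorization: 4330 = 2 × 5 × 433
By Fermat: n is sum of two squares iff every prime p ≡ 3 (mod 4) appears to even power.
All primes ≡ 3 (mod 4) appear to even power.
Search a = 0, 1, 2, … for 4330 - a² a perfect square: first hit at a = 19: 4330 - 361 = 3969 = 63².
4330 = 19² + 63² = 361 + 3969 ✓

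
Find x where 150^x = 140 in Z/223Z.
115

Baby-step giant-step with step n = ⌈√223⌉ = 15.
Baby steps 150^j mod 223 (j:value) for j=0..14: 0:1, 1:150, 2:200, 3:118, 4:83, 5:185, 6:98, 7:205, 8:199, 9:191, 10:106, 11:67, 12:15, 13:20, 14:101.
Giant-step multiplier: 150^(-15) ≡ 150^(222-15) = 150^207 ≡ 207 (mod 223).
Giant steps γ_i = 140·207^i mod 223: γ_0=140, γ_1=213, γ_2=160, γ_3=116, γ_4=151, γ_5=37, γ_6=77, γ_7=106 (in table at j=10).
x = i·n + j = 7·15 + 10 = 115.
Check: 150^115 ≡ 140 (mod 223).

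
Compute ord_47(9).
23

47 is prime, so ord(9) divides φ(47) = 46.
Divisors of 46: 1, 2, 23, 46.
Repeated squaring: 9^1 ≡ 9, 9^2 ≡ 34, 9^4 ≡ 28, 9^8 ≡ 32, 9^16 ≡ 37, 9^32 ≡ 6 (mod 47).
Test 9^d mod 47 for each divisor d in increasing order:
9^1 ≡ 9
9^2 ≡ 34
9^23 = 9^16·9^4·9^2·9^1 ≡ 1  ← first divisor giving 1
The order is 23.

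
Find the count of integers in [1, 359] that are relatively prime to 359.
358

359 = 359
φ(n) = n × ∏(1 - 1/p) for each prime p dividing n
φ(359) = 359 × (1 - 1/359) = 358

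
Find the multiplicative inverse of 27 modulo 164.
79

gcd(27, 164) = 1, so the inverse exists.
Extended Euclidean algorithm on (164, 27):
164 = 6 × 27 + 2  ⟹  2 = (1)·164 + (-6)·27
27 = 13 × 2 + 1  ⟹  1 = (-13)·164 + (79)·27
So (79)·27 ≡ 1 (mod 164), i.e. 27^(-1) ≡ 79 (mod 164).
Check: 27 × 79 = 2133 ≡ 1 (mod 164)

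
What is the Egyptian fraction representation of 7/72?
1/11 + 1/159 + 1/41976

Greedy algorithm:
7/72: ceiling(72/7) = 11, use 1/11
5/792: ceiling(792/5) = 159, use 1/159
1/41976: ceiling(41976/1) = 41976, use 1/41976
Result: 7/72 = 1/11 + 1/159 + 1/41976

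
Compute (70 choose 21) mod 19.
6

Using Lucas' theorem:
Write n=70 and k=21 in base 19:
n in base 19: [3, 13]
k in base 19: [1, 2]
C(70,21) mod 19 = ∏ C(n_i, k_i) mod 19
Digit binomials (mod 19): C(3,1) = 3; C(13,2) = 78 ≡ 2
Product: 3 × 2 = 6 ≡ 6 (mod 19)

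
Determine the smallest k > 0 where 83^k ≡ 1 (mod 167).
166

167 is prime, so ord(83) divides φ(167) = 166.
Divisors of 166: 1, 2, 83, 166.
Repeated squaring: 83^1 ≡ 83, 83^2 ≡ 42, 83^4 ≡ 94, 83^8 ≡ 152, 83^16 ≡ 58, 83^32 ≡ 24, 83^64 ≡ 75, 83^128 ≡ 114 (mod 167).
Test 83^d mod 167 for each divisor d in increasing order:
83^1 ≡ 83
83^2 ≡ 42
83^83 = 83^64·83^16·83^2·83^1 ≡ 166
83^166 = 83^128·83^32·83^4·83^2 ≡ 1  ← first divisor giving 1
The order is 166.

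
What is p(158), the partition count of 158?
88751778802

p(n) counts ways to write n as a sum of positive integers (order ignored).
Euler's pentagonal recurrence: p(k) = p(k-1) + p(k-2) - p(k-5) - p(k-7) + p(k-12) + p(k-15) - ... (offsets j(3j∓1)/2, signs ++--, p(0)=1, p(<0)=0).
DP table for k = 0..157: p(0)=1, p(1)=1, p(2)=2, p(3)=3, p(4)=5, p(5)=7, p(6)=11, p(7)=15, p(8)=22, p(9)=30, p(10)=42, p(11)=56, p(12)=77, p(13)=101, p(14)=135, p(15)=176, p(16)=231, p(17)=297, p(18)=385, p(19)=490, p(20)=627, p(21)=792, p(22)=1002, p(23)=1255, p(24)=1575, p(25)=1958, p(26)=2436, p(27)=3010, p(28)=3718, p(29)=4565, p(30)=5604, p(31)=6842, p(32)=8349, p(33)=10143, p(34)=12310, p(35)=14883, p(36)=17977, p(37)=21637, p(38)=26015, p(39)=31185, p(40)=37338, p(41)=44583, p(42)=53174, p(43)=63261, p(44)=75175, p(45)=89134, p(46)=105558, p(47)=124754, p(48)=147273, p(49)=173525, p(50)=204226, p(51)=239943, p(52)=281589, p(53)=329931, p(54)=386155, p(55)=451276, p(56)=526823, p(57)=614154, p(58)=715220, p(59)=831820, p(60)=966467, p(61)=1121505, p(62)=1300156, p(63)=1505499, p(64)=1741630, p(65)=2012558, p(66)=2323520, p(67)=2679689, p(68)=3087735, p(69)=3554345, p(70)=4087968, p(71)=4697205, p(72)=5392783, p(73)=6185689, p(74)=7089500, p(75)=8118264, p(76)=9289091, p(77)=10619863, p(78)=12132164, p(79)=13848650, p(80)=15796476, p(81)=18004327, p(82)=20506255, p(83)=23338469, p(84)=26543660, p(85)=30167357, p(86)=34262962, p(87)=38887673, p(88)=44108109, p(89)=49995925, p(90)=56634173, p(91)=64112359, p(92)=72533807, p(93)=82010177, p(94)=92669720, p(95)=104651419, p(96)=118114304, p(97)=133230930, p(98)=150198136, p(99)=169229875, p(100)=190569292, p(101)=214481126, p(102)=241265379, p(103)=271248950, p(104)=304801365, p(105)=342325709, p(106)=384276336, p(107)=431149389, p(108)=483502844, p(109)=541946240, p(110)=607163746, p(111)=679903203, p(112)=761002156, p(113)=851376628, p(114)=952050665, p(115)=1064144451, p(116)=1188908248, p(117)=1327710076, p(118)=1482074143, p(119)=1653668665, p(120)=1844349560, p(121)=2056148051, p(122)=2291320912, p(123)=2552338241, p(124)=2841940500, p(125)=3163127352, p(126)=3519222692, p(127)=3913864295, p(128)=4351078600, p(129)=4835271870, p(130)=5371315400, p(131)=5964539504, p(132)=6620830889, p(133)=7346629512, p(134)=8149040695, p(135)=9035836076, p(136)=10015581680, p(137)=11097645016, p(138)=12292341831, p(139)=13610949895, p(140)=15065878135, p(141)=16670689208, p(142)=18440293320, p(143)=20390982757, p(144)=22540654445, p(145)=24908858009, p(146)=27517052599, p(147)=30388671978, p(148)=33549419497, p(149)=37027355200, p(150)=40853235313, p(151)=45060624582, p(152)=49686288421, p(153)=54770336324, p(154)=60356673280, p(155)=66493182097, p(156)=73232243759, p(157)=80630964769.
Final step: p(158) = p(157) + p(156) - p(153) - p(151) + p(146) + p(143) - p(136) - p(132) + p(123) + p(118) - p(107) - p(101) + p(88) + p(81) - p(66) - p(58) + p(41) + p(32) - p(13) - p(3)
= 80630964769 + 73232243759 - 54770336324 - 45060624582 + 27517052599 + 20390982757 - 10015581680 - 6620830889 + 2552338241 + 1482074143 - 431149389 - 214481126 + 44108109 + 18004327 - 2323520 - 715220 + 44583 + 8349 - 101 - 3
= 88751778802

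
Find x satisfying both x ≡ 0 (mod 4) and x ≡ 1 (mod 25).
76

Using Chinese Remainder Theorem:
M = 4 × 25 = 100
M1 = 25, M2 = 4
y1 = 25^(-1) mod 4 = 1
y2 = 4^(-1) mod 25 = 19
x = (0×25×1 + 1×4×19) mod 100 = 76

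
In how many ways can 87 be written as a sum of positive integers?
38887673

p(n) counts ways to write n as a sum of positive integers (order ignored).
Euler's pentagonal recurrence: p(k) = p(k-1) + p(k-2) - p(k-5) - p(k-7) + p(k-12) + p(k-15) - ... (offsets j(3j∓1)/2, signs ++--, p(0)=1, p(<0)=0).
DP table for k = 0..86: p(0)=1, p(1)=1, p(2)=2, p(3)=3, p(4)=5, p(5)=7, p(6)=11, p(7)=15, p(8)=22, p(9)=30, p(10)=42, p(11)=56, p(12)=77, p(13)=101, p(14)=135, p(15)=176, p(16)=231, p(17)=297, p(18)=385, p(19)=490, p(20)=627, p(21)=792, p(22)=1002, p(23)=1255, p(24)=1575, p(25)=1958, p(26)=2436, p(27)=3010, p(28)=3718, p(29)=4565, p(30)=5604, p(31)=6842, p(32)=8349, p(33)=10143, p(34)=12310, p(35)=14883, p(36)=17977, p(37)=21637, p(38)=26015, p(39)=31185, p(40)=37338, p(41)=44583, p(42)=53174, p(43)=63261, p(44)=75175, p(45)=89134, p(46)=105558, p(47)=124754, p(48)=147273, p(49)=173525, p(50)=204226, p(51)=239943, p(52)=281589, p(53)=329931, p(54)=386155, p(55)=451276, p(56)=526823, p(57)=614154, p(58)=715220, p(59)=831820, p(60)=966467, p(61)=1121505, p(62)=1300156, p(63)=1505499, p(64)=1741630, p(65)=2012558, p(66)=2323520, p(67)=2679689, p(68)=3087735, p(69)=3554345, p(70)=4087968, p(71)=4697205, p(72)=5392783, p(73)=6185689, p(74)=7089500, p(75)=8118264, p(76)=9289091, p(77)=10619863, p(78)=12132164, p(79)=13848650, p(80)=15796476, p(81)=18004327, p(82)=20506255, p(83)=23338469, p(84)=26543660, p(85)=30167357, p(86)=34262962.
Final step: p(87) = p(86) + p(85) - p(82) - p(80) + p(75) + p(72) - p(65) - p(61) + p(52) + p(47) - p(36) - p(30) + p(17) + p(10)
= 34262962 + 30167357 - 20506255 - 15796476 + 8118264 + 5392783 - 2012558 - 1121505 + 281589 + 124754 - 17977 - 5604 + 297 + 42
= 38887673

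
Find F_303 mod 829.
774

Matrix identity: Q^n = [[F_(n+1), F_n], [F_n, F_(n-1)]] with Q = [[1,1],[1,0]].
n = 303 = 100101111₂. Square-and-multiply, entries mod 829:
Q^1 = [[1,1],[1,0]]
Q^2 = (Q^1)² = [[2,1],[1,1]]
Q^4 = (Q^2)² = [[5,3],[3,2]]
Q^9 = (Q^4)²·Q = [[55,34],[34,21]]
Q^18 = (Q^9)² = [[36,97],[97,768]]
Q^37 = (Q^18)²·Q = [[819,757],[757,62]]
Q^75 = (Q^37)²·Q = [[711,310],[310,401]]
Q^151 = (Q^75)²·Q = [[452,596],[596,685]]
Q^303 = (Q^151)²·Q = [[304,774],[774,359]]
F_303 mod 829 = Q^303[0][1] = 774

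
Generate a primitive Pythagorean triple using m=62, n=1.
(3843, 124, 3845)

Euclid's formula: a = m² - n², b = 2mn, c = m² + n²
m = 62, n = 1
a = 62² - 1² = 3844 - 1 = 3843
b = 2 × 62 × 1 = 124
c = 62² + 1² = 3844 + 1 = 3845
Verification: 3843² + 124² = 14768649 + 15376 = 14784025 = 3845² ✓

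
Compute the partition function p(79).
13848650

p(n) counts ways to write n as a sum of positive integers (order ignored).
Euler's pentagonal recurrence: p(k) = p(k-1) + p(k-2) - p(k-5) - p(k-7) + p(k-12) + p(k-15) - ... (offsets j(3j∓1)/2, signs ++--, p(0)=1, p(<0)=0).
DP table for k = 0..78: p(0)=1, p(1)=1, p(2)=2, p(3)=3, p(4)=5, p(5)=7, p(6)=11, p(7)=15, p(8)=22, p(9)=30, p(10)=42, p(11)=56, p(12)=77, p(13)=101, p(14)=135, p(15)=176, p(16)=231, p(17)=297, p(18)=385, p(19)=490, p(20)=627, p(21)=792, p(22)=1002, p(23)=1255, p(24)=1575, p(25)=1958, p(26)=2436, p(27)=3010, p(28)=3718, p(29)=4565, p(30)=5604, p(31)=6842, p(32)=8349, p(33)=10143, p(34)=12310, p(35)=14883, p(36)=17977, p(37)=21637, p(38)=26015, p(39)=31185, p(40)=37338, p(41)=44583, p(42)=53174, p(43)=63261, p(44)=75175, p(45)=89134, p(46)=105558, p(47)=124754, p(48)=147273, p(49)=173525, p(50)=204226, p(51)=239943, p(52)=281589, p(53)=329931, p(54)=386155, p(55)=451276, p(56)=526823, p(57)=614154, p(58)=715220, p(59)=831820, p(60)=966467, p(61)=1121505, p(62)=1300156, p(63)=1505499, p(64)=1741630, p(65)=2012558, p(66)=2323520, p(67)=2679689, p(68)=3087735, p(69)=3554345, p(70)=4087968, p(71)=4697205, p(72)=5392783, p(73)=6185689, p(74)=7089500, p(75)=8118264, p(76)=9289091, p(77)=10619863, p(78)=12132164.
Final step: p(79) = p(78) + p(77) - p(74) - p(72) + p(67) + p(64) - p(57) - p(53) + p(44) + p(39) - p(28) - p(22) + p(9) + p(2)
= 12132164 + 10619863 - 7089500 - 5392783 + 2679689 + 1741630 - 614154 - 329931 + 75175 + 31185 - 3718 - 1002 + 30 + 2
= 13848650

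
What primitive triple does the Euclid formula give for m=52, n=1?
(2703, 104, 2705)

Euclid's formula: a = m² - n², b = 2mn, c = m² + n²
m = 52, n = 1
a = 52² - 1² = 2704 - 1 = 2703
b = 2 × 52 × 1 = 104
c = 52² + 1² = 2704 + 1 = 2705
Verification: 2703² + 104² = 7306209 + 10816 = 7317025 = 2705² ✓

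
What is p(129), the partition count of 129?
4835271870

p(n) counts ways to write n as a sum of positive integers (order ignored).
Euler's pentagonal recurrence: p(k) = p(k-1) + p(k-2) - p(k-5) - p(k-7) + p(k-12) + p(k-15) - ... (offsets j(3j∓1)/2, signs ++--, p(0)=1, p(<0)=0).
DP table for k = 0..128: p(0)=1, p(1)=1, p(2)=2, p(3)=3, p(4)=5, p(5)=7, p(6)=11, p(7)=15, p(8)=22, p(9)=30, p(10)=42, p(11)=56, p(12)=77, p(13)=101, p(14)=135, p(15)=176, p(16)=231, p(17)=297, p(18)=385, p(19)=490, p(20)=627, p(21)=792, p(22)=1002, p(23)=1255, p(24)=1575, p(25)=1958, p(26)=2436, p(27)=3010, p(28)=3718, p(29)=4565, p(30)=5604, p(31)=6842, p(32)=8349, p(33)=10143, p(34)=12310, p(35)=14883, p(36)=17977, p(37)=21637, p(38)=26015, p(39)=31185, p(40)=37338, p(41)=44583, p(42)=53174, p(43)=63261, p(44)=75175, p(45)=89134, p(46)=105558, p(47)=124754, p(48)=147273, p(49)=173525, p(50)=204226, p(51)=239943, p(52)=281589, p(53)=329931, p(54)=386155, p(55)=451276, p(56)=526823, p(57)=614154, p(58)=715220, p(59)=831820, p(60)=966467, p(61)=1121505, p(62)=1300156, p(63)=1505499, p(64)=1741630, p(65)=2012558, p(66)=2323520, p(67)=2679689, p(68)=3087735, p(69)=3554345, p(70)=4087968, p(71)=4697205, p(72)=5392783, p(73)=6185689, p(74)=7089500, p(75)=8118264, p(76)=9289091, p(77)=10619863, p(78)=12132164, p(79)=13848650, p(80)=15796476, p(81)=18004327, p(82)=20506255, p(83)=23338469, p(84)=26543660, p(85)=30167357, p(86)=34262962, p(87)=38887673, p(88)=44108109, p(89)=49995925, p(90)=56634173, p(91)=64112359, p(92)=72533807, p(93)=82010177, p(94)=92669720, p(95)=104651419, p(96)=118114304, p(97)=133230930, p(98)=150198136, p(99)=169229875, p(100)=190569292, p(101)=214481126, p(102)=241265379, p(103)=271248950, p(104)=304801365, p(105)=342325709, p(106)=384276336, p(107)=431149389, p(108)=483502844, p(109)=541946240, p(110)=607163746, p(111)=679903203, p(112)=761002156, p(113)=851376628, p(114)=952050665, p(115)=1064144451, p(116)=1188908248, p(117)=1327710076, p(118)=1482074143, p(119)=1653668665, p(120)=1844349560, p(121)=2056148051, p(122)=2291320912, p(123)=2552338241, p(124)=2841940500, p(125)=3163127352, p(126)=3519222692, p(127)=3913864295, p(128)=4351078600.
Final step: p(129) = p(128) + p(127) - p(124) - p(122) + p(117) + p(114) - p(107) - p(103) + p(94) + p(89) - p(78) - p(72) + p(59) + p(52) - p(37) - p(29) + p(12) + p(3)
= 4351078600 + 3913864295 - 2841940500 - 2291320912 + 1327710076 + 952050665 - 431149389 - 271248950 + 92669720 + 49995925 - 12132164 - 5392783 + 831820 + 281589 - 21637 - 4565 + 77 + 3
= 4835271870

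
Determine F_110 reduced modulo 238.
69

Matrix identity: Q^n = [[F_(n+1), F_n], [F_n, F_(n-1)]] with Q = [[1,1],[1,0]].
n = 110 = 1101110₂. Square-and-multiply, entries mod 238:
Q^1 = [[1,1],[1,0]]
Q^3 = (Q^1)²·Q = [[3,2],[2,1]]
Q^6 = (Q^3)² = [[13,8],[8,5]]
Q^13 = (Q^6)²·Q = [[139,233],[233,144]]
Q^27 = (Q^13)²·Q = [[81,68],[68,13]]
Q^55 = (Q^27)²·Q = [[203,237],[237,204]]
Q^110 = (Q^55)² = [[36,69],[69,205]]
F_110 mod 238 = Q^110[0][1] = 69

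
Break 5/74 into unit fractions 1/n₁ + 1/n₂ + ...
1/15 + 1/1110

Greedy algorithm:
5/74: ceiling(74/5) = 15, use 1/15
1/1110: ceiling(1110/1) = 1110, use 1/1110
Result: 5/74 = 1/15 + 1/1110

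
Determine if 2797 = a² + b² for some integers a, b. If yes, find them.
14² + 51² (a=14, b=51)

Factorization: 2797 = 2797
By Fermat: n is sum of two squares iff every prime p ≡ 3 (mod 4) appears to even power.
All primes ≡ 3 (mod 4) appear to even power.
Search a = 0, 1, 2, … for 2797 - a² a perfect square: first hit at a = 14: 2797 - 196 = 2601 = 51².
2797 = 14² + 51² = 196 + 2601 ✓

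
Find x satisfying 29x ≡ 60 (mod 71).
x ≡ 29 (mod 71)

gcd(29, 71) = 1, which divides 60, so solutions exist.
Find 29^(-1) mod 71 by the extended Euclidean algorithm:
71 = 2 × 29 + 13  ⟹  13 = (1)·71 + (-2)·29
29 = 2 × 13 + 3  ⟹  3 = (-2)·71 + (5)·29
13 = 4 × 3 + 1  ⟹  1 = (9)·71 + (-22)·29
So (-22)·29 ≡ 1 (mod 71), i.e. 29^(-1) ≡ -22 ≡ 49 (mod 71).
x ≡ 49 × 60 = 2940 ≡ 29 (mod 71).
Check: 29 × 29 = 841 ≡ 60 (mod 71).
Unique solution: x ≡ 29 (mod 71)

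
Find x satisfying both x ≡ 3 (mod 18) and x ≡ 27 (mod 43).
543

Using Chinese Remainder Theorem:
M = 18 × 43 = 774
M1 = 43, M2 = 18
y1 = 43^(-1) mod 18 = 13
y2 = 18^(-1) mod 43 = 12
x = (3×43×13 + 27×18×12) mod 774 = 543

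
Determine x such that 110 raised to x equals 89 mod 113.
37

Baby-step giant-step with step n = ⌈√113⌉ = 11.
Baby steps 110^j mod 113 (j:value) for j=0..10: 0:1, 1:110, 2:9, 3:86, 4:81, 5:96, 6:51, 7:73, 8:7, 9:92, 10:63.
Giant-step multiplier: 110^(-11) ≡ 110^(112-11) = 110^101 ≡ 55 (mod 113).
Giant steps γ_i = 89·55^i mod 113: γ_0=89, γ_1=36, γ_2=59, γ_3=81 (in table at j=4).
x = i·n + j = 3·11 + 4 = 37.
Check: 110^37 ≡ 89 (mod 113).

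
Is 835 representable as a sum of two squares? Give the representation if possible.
Not possible

Factorization: 835 = 5 × 167
By Fermat: n is sum of two squares iff every prime p ≡ 3 (mod 4) appears to even power.
Prime(s) ≡ 3 (mod 4) with odd exponent: [(167, 1)]
Therefore 835 cannot be expressed as a² + b².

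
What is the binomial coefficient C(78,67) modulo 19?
0

Using Lucas' theorem:
Write n=78 and k=67 in base 19:
n in base 19: [4, 2]
k in base 19: [3, 10]
C(78,67) mod 19 = ∏ C(n_i, k_i) mod 19
Digit binomials (mod 19): C(4,3) = 4; C(2,10) = 0 (k_i > n_i)
Product: 4 × 0 = 0 ≡ 0 (mod 19)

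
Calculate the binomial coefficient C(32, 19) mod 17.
3

Using Lucas' theorem:
Write n=32 and k=19 in base 17:
n in base 17: [1, 15]
k in base 17: [1, 2]
C(32,19) mod 17 = ∏ C(n_i, k_i) mod 17
Digit binomials (mod 17): C(1,1) = 1; C(15,2) = 105 ≡ 3
Product: 1 × 3 = 3 ≡ 3 (mod 17)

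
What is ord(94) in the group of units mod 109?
54

109 is prime, so ord(94) divides φ(109) = 108.
Divisors of 108: 1, 2, 3, 4, 6, 9, 12, 18, 27, 36, 54, 108.
Repeated squaring: 94^1 ≡ 94, 94^2 ≡ 7, 94^4 ≡ 49, 94^8 ≡ 3, 94^16 ≡ 9, 94^32 ≡ 81, 94^64 ≡ 21 (mod 109).
Test 94^d mod 109 for each divisor d in increasing order:
94^1 ≡ 94
94^2 ≡ 7
94^3 = 94^2·94^1 ≡ 4
94^4 ≡ 49
94^6 = 94^4·94^2 ≡ 16
94^9 = 94^8·94^1 ≡ 64
94^12 = 94^8·94^4 ≡ 38
94^18 = 94^16·94^2 ≡ 63
94^27 = 94^16·94^8·94^2·94^1 ≡ 108
94^36 = 94^32·94^4 ≡ 45
94^54 = 94^32·94^16·94^4·94^2 ≡ 1  ← first divisor giving 1
The order is 54.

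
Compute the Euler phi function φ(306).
96

306 = 2 × 3^2 × 17
φ(n) = n × ∏(1 - 1/p) for each prime p dividing n
φ(306) = 306 × (1 - 1/2) × (1 - 1/3) × (1 - 1/17) = 96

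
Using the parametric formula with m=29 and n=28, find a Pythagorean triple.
(57, 1624, 1625)

Euclid's formula: a = m² - n², b = 2mn, c = m² + n²
m = 29, n = 28
a = 29² - 28² = 841 - 784 = 57
b = 2 × 29 × 28 = 1624
c = 29² + 28² = 841 + 784 = 1625
Verification: 57² + 1624² = 3249 + 2637376 = 2640625 = 1625² ✓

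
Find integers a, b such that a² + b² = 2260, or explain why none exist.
12² + 46² (a=12, b=46)

Factorization: 2260 = 2^2 × 5 × 113
By Fermat: n is sum of two squares iff every prime p ≡ 3 (mod 4) appears to even power.
All primes ≡ 3 (mod 4) appear to even power.
Search a = 0, 1, 2, … for 2260 - a² a perfect square: first hit at a = 12: 2260 - 144 = 2116 = 46².
2260 = 12² + 46² = 144 + 2116 ✓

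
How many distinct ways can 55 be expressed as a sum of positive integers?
451276

p(n) counts ways to write n as a sum of positive integers (order ignored).
Euler's pentagonal recurrence: p(k) = p(k-1) + p(k-2) - p(k-5) - p(k-7) + p(k-12) + p(k-15) - ... (offsets j(3j∓1)/2, signs ++--, p(0)=1, p(<0)=0).
DP table for k = 0..54: p(0)=1, p(1)=1, p(2)=2, p(3)=3, p(4)=5, p(5)=7, p(6)=11, p(7)=15, p(8)=22, p(9)=30, p(10)=42, p(11)=56, p(12)=77, p(13)=101, p(14)=135, p(15)=176, p(16)=231, p(17)=297, p(18)=385, p(19)=490, p(20)=627, p(21)=792, p(22)=1002, p(23)=1255, p(24)=1575, p(25)=1958, p(26)=2436, p(27)=3010, p(28)=3718, p(29)=4565, p(30)=5604, p(31)=6842, p(32)=8349, p(33)=10143, p(34)=12310, p(35)=14883, p(36)=17977, p(37)=21637, p(38)=26015, p(39)=31185, p(40)=37338, p(41)=44583, p(42)=53174, p(43)=63261, p(44)=75175, p(45)=89134, p(46)=105558, p(47)=124754, p(48)=147273, p(49)=173525, p(50)=204226, p(51)=239943, p(52)=281589, p(53)=329931, p(54)=386155.
Final step: p(55) = p(54) + p(53) - p(50) - p(48) + p(43) + p(40) - p(33) - p(29) + p(20) + p(15) - p(4)
= 386155 + 329931 - 204226 - 147273 + 63261 + 37338 - 10143 - 4565 + 627 + 176 - 5
= 451276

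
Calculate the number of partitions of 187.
1280011042268

p(n) counts ways to write n as a sum of positive integers (order ignored).
Euler's pentagonal recurrence: p(k) = p(k-1) + p(k-2) - p(k-5) - p(k-7) + p(k-12) + p(k-15) - ... (offsets j(3j∓1)/2, signs ++--, p(0)=1, p(<0)=0).
DP table for k = 0..186: p(0)=1, p(1)=1, p(2)=2, p(3)=3, p(4)=5, p(5)=7, p(6)=11, p(7)=15, p(8)=22, p(9)=30, p(10)=42, p(11)=56, p(12)=77, p(13)=101, p(14)=135, p(15)=176, p(16)=231, p(17)=297, p(18)=385, p(19)=490, p(20)=627, p(21)=792, p(22)=1002, p(23)=1255, p(24)=1575, p(25)=1958, p(26)=2436, p(27)=3010, p(28)=3718, p(29)=4565, p(30)=5604, p(31)=6842, p(32)=8349, p(33)=10143, p(34)=12310, p(35)=14883, p(36)=17977, p(37)=21637, p(38)=26015, p(39)=31185, p(40)=37338, p(41)=44583, p(42)=53174, p(43)=63261, p(44)=75175, p(45)=89134, p(46)=105558, p(47)=124754, p(48)=147273, p(49)=173525, p(50)=204226, p(51)=239943, p(52)=281589, p(53)=329931, p(54)=386155, p(55)=451276, p(56)=526823, p(57)=614154, p(58)=715220, p(59)=831820, p(60)=966467, p(61)=1121505, p(62)=1300156, p(63)=1505499, p(64)=1741630, p(65)=2012558, p(66)=2323520, p(67)=2679689, p(68)=3087735, p(69)=3554345, p(70)=4087968, p(71)=4697205, p(72)=5392783, p(73)=6185689, p(74)=7089500, p(75)=8118264, p(76)=9289091, p(77)=10619863, p(78)=12132164, p(79)=13848650, p(80)=15796476, p(81)=18004327, p(82)=20506255, p(83)=23338469, p(84)=26543660, p(85)=30167357, p(86)=34262962, p(87)=38887673, p(88)=44108109, p(89)=49995925, p(90)=56634173, p(91)=64112359, p(92)=72533807, p(93)=82010177, p(94)=92669720, p(95)=104651419, p(96)=118114304, p(97)=133230930, p(98)=150198136, p(99)=169229875, p(100)=190569292, p(101)=214481126, p(102)=241265379, p(103)=271248950, p(104)=304801365, p(105)=342325709, p(106)=384276336, p(107)=431149389, p(108)=483502844, p(109)=541946240, p(110)=607163746, p(111)=679903203, p(112)=761002156, p(113)=851376628, p(114)=952050665, p(115)=1064144451, p(116)=1188908248, p(117)=1327710076, p(118)=1482074143, p(119)=1653668665, p(120)=1844349560, p(121)=2056148051, p(122)=2291320912, p(123)=2552338241, p(124)=2841940500, p(125)=3163127352, p(126)=3519222692, p(127)=3913864295, p(128)=4351078600, p(129)=4835271870, p(130)=5371315400, p(131)=5964539504, p(132)=6620830889, p(133)=7346629512, p(134)=8149040695, p(135)=9035836076, p(136)=10015581680, p(137)=11097645016, p(138)=12292341831, p(139)=13610949895, p(140)=15065878135, p(141)=16670689208, p(142)=18440293320, p(143)=20390982757, p(144)=22540654445, p(145)=24908858009, p(146)=27517052599, p(147)=30388671978, p(148)=33549419497, p(149)=37027355200, p(150)=40853235313, p(151)=45060624582, p(152)=49686288421, p(153)=54770336324, p(154)=60356673280, p(155)=66493182097, p(156)=73232243759, p(157)=80630964769, p(158)=88751778802, p(159)=97662728555, p(160)=107438159466, p(161)=118159068427, p(162)=129913904637, p(163)=142798995930, p(164)=156919475295, p(165)=172389800255, p(166)=189334822579, p(167)=207890420102, p(168)=228204732751, p(169)=250438925115, p(170)=274768617130, p(171)=301384802048, p(172)=330495499613, p(173)=362326859895, p(174)=397125074750, p(175)=435157697830, p(176)=476715857290, p(177)=522115831195, p(178)=571701605655, p(179)=625846753120, p(180)=684957390936, p(181)=749474411781, p(182)=819876908323, p(183)=896684817527, p(184)=980462880430, p(185)=1071823774337, p(186)=1171432692373.
Final step: p(187) = p(186) + p(185) - p(182) - p(180) + p(175) + p(172) - p(165) - p(161) + p(152) + p(147) - p(136) - p(130) + p(117) + p(110) - p(95) - p(87) + p(70) + p(61) - p(42) - p(32) + p(11) + p(0)
= 1171432692373 + 1071823774337 - 819876908323 - 684957390936 + 435157697830 + 330495499613 - 172389800255 - 118159068427 + 49686288421 + 30388671978 - 10015581680 - 5371315400 + 1327710076 + 607163746 - 104651419 - 38887673 + 4087968 + 1121505 - 53174 - 8349 + 56 + 1
= 1280011042268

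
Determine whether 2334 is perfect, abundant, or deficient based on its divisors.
abundant

Proper divisors of 2334: sum = 1 + 2 + 3 + 6 + 389 + 778 + 1167 = 2346
Since 2346 > 2334, 2334 is abundant.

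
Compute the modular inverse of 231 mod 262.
169

gcd(231, 262) = 1, so the inverse exists.
Extended Euclidean algorithm on (262, 231):
262 = 1 × 231 + 31  ⟹  31 = (1)·262 + (-1)·231
231 = 7 × 31 + 14  ⟹  14 = (-7)·262 + (8)·231
31 = 2 × 14 + 3  ⟹  3 = (15)·262 + (-17)·231
14 = 4 × 3 + 2  ⟹  2 = (-67)·262 + (76)·231
3 = 1 × 2 + 1  ⟹  1 = (82)·262 + (-93)·231
So (-93)·231 ≡ 1 (mod 262), i.e. 231^(-1) ≡ -93 ≡ 169 (mod 262).
Check: 231 × 169 = 39039 ≡ 1 (mod 262)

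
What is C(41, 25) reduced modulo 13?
0

Using Lucas' theorem:
Write n=41 and k=25 in base 13:
n in base 13: [3, 2]
k in base 13: [1, 12]
C(41,25) mod 13 = ∏ C(n_i, k_i) mod 13
Digit binomials (mod 13): C(3,1) = 3; C(2,12) = 0 (k_i > n_i)
Product: 3 × 0 = 0 ≡ 0 (mod 13)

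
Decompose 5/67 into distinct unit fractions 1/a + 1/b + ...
1/14 + 1/313 + 1/293594

Greedy algorithm:
5/67: ceiling(67/5) = 14, use 1/14
3/938: ceiling(938/3) = 313, use 1/313
1/293594: ceiling(293594/1) = 293594, use 1/293594
Result: 5/67 = 1/14 + 1/313 + 1/293594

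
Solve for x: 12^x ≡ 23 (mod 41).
28

Baby-step giant-step with step n = ⌈√41⌉ = 7.
Baby steps 12^j mod 41 (j:value) for j=0..6: 0:1, 1:12, 2:21, 3:6, 4:31, 5:3, 6:36.
Giant-step multiplier: 12^(-7) ≡ 12^(40-7) = 12^33 ≡ 28 (mod 41).
Giant steps γ_i = 23·28^i mod 41: γ_0=23, γ_1=29, γ_2=33, γ_3=22, γ_4=1 (in table at j=0).
x = i·n + j = 4·7 + 0 = 28.
Check: 12^28 ≡ 23 (mod 41).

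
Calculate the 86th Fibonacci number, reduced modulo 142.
135

Matrix identity: Q^n = [[F_(n+1), F_n], [F_n, F_(n-1)]] with Q = [[1,1],[1,0]].
n = 86 = 1010110₂. Square-and-multiply, entries mod 142:
Q^1 = [[1,1],[1,0]]
Q^2 = (Q^1)² = [[2,1],[1,1]]
Q^5 = (Q^2)²·Q = [[8,5],[5,3]]
Q^10 = (Q^5)² = [[89,55],[55,34]]
Q^21 = (Q^10)²·Q = [[103,12],[12,91]]
Q^43 = (Q^21)²·Q = [[17,103],[103,56]]
Q^86 = (Q^43)² = [[106,135],[135,113]]
F_86 mod 142 = Q^86[0][1] = 135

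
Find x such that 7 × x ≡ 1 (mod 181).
26

gcd(7, 181) = 1, so the inverse exists.
Extended Euclidean algorithm on (181, 7):
181 = 25 × 7 + 6  ⟹  6 = (1)·181 + (-25)·7
7 = 1 × 6 + 1  ⟹  1 = (-1)·181 + (26)·7
So (26)·7 ≡ 1 (mod 181), i.e. 7^(-1) ≡ 26 (mod 181).
Check: 7 × 26 = 182 ≡ 1 (mod 181)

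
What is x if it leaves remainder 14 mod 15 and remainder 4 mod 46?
464

Using Chinese Remainder Theorem:
M = 15 × 46 = 690
M1 = 46, M2 = 15
y1 = 46^(-1) mod 15 = 1
y2 = 15^(-1) mod 46 = 43
x = (14×46×1 + 4×15×43) mod 690 = 464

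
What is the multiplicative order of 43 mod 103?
102

103 is prime, so ord(43) divides φ(103) = 102.
Divisors of 102: 1, 2, 3, 6, 17, 34, 51, 102.
Repeated squaring: 43^1 ≡ 43, 43^2 ≡ 98, 43^4 ≡ 25, 43^8 ≡ 7, 43^16 ≡ 49, 43^32 ≡ 32, 43^64 ≡ 97 (mod 103).
Test 43^d mod 103 for each divisor d in increasing order:
43^1 ≡ 43
43^2 ≡ 98
43^3 = 43^2·43^1 ≡ 94
43^6 = 43^4·43^2 ≡ 81
43^17 = 43^16·43^1 ≡ 47
43^34 = 43^32·43^2 ≡ 46
43^51 = 43^32·43^16·43^2·43^1 ≡ 102
43^102 = 43^64·43^32·43^4·43^2 ≡ 1  ← first divisor giving 1
The order is 102.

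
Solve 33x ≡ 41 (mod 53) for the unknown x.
x ≡ 43 (mod 53)

gcd(33, 53) = 1, which divides 41, so solutions exist.
Find 33^(-1) mod 53 by the extended Euclidean algorithm:
53 = 1 × 33 + 20  ⟹  20 = (1)·53 + (-1)·33
33 = 1 × 20 + 13  ⟹  13 = (-1)·53 + (2)·33
20 = 1 × 13 + 7  ⟹  7 = (2)·53 + (-3)·33
13 = 1 × 7 + 6  ⟹  6 = (-3)·53 + (5)·33
7 = 1 × 6 + 1  ⟹  1 = (5)·53 + (-8)·33
So (-8)·33 ≡ 1 (mod 53), i.e. 33^(-1) ≡ -8 ≡ 45 (mod 53).
x ≡ 45 × 41 = 1845 ≡ 43 (mod 53).
Check: 33 × 43 = 1419 ≡ 41 (mod 53).
Unique solution: x ≡ 43 (mod 53)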